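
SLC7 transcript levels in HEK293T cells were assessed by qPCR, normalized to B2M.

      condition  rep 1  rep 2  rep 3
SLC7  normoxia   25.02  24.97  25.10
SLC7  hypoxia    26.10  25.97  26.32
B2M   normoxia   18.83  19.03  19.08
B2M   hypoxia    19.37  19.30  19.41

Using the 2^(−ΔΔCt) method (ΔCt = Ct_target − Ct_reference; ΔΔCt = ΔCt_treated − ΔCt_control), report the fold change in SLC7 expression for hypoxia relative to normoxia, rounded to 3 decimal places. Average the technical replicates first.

0.607

Mean Ct: SLC7 normoxia 25.030; SLC7 hypoxia 26.130; B2M normoxia 18.980; B2M hypoxia 19.360
ΔCt(normoxia) = 25.030 − 18.980 = 6.050
ΔCt(hypoxia) = 26.130 − 19.360 = 6.770
ΔΔCt = 6.770 − 6.050 = 0.720
Fold change = 2^(−0.720) = 0.6071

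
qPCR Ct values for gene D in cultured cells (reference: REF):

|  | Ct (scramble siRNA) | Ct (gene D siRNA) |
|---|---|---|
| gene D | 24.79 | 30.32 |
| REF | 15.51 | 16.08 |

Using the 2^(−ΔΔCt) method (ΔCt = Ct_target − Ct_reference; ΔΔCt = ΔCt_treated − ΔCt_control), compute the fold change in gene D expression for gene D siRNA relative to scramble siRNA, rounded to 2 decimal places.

ΔCt(scramble siRNA) = 24.790 − 15.510 = 9.280
ΔCt(gene D siRNA) = 30.320 − 16.080 = 14.240
ΔΔCt = 14.240 − 9.280 = 4.960
Fold change = 2^(−4.960) = 0.032

0.03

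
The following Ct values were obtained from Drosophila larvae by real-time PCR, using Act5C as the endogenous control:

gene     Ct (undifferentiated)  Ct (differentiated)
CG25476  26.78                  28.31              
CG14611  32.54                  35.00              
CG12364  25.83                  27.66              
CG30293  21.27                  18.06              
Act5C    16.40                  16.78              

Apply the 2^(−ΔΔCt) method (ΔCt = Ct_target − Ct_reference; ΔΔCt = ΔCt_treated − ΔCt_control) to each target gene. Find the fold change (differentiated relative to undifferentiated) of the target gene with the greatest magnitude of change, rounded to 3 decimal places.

12.042

CG25476: ΔΔCt = (28.31−16.78) − (26.78−16.40) = 11.53 − 10.38 = 1.15; fold change = 2^-1.15 = 0.451
CG14611: ΔΔCt = (35.00−16.78) − (32.54−16.40) = 18.22 − 16.14 = 2.08; fold change = 2^-2.08 = 0.237
CG12364: ΔΔCt = (27.66−16.78) − (25.83−16.40) = 10.88 − 9.43 = 1.45; fold change = 2^-1.45 = 0.366
CG30293: ΔΔCt = (18.06−16.78) − (21.27−16.40) = 1.28 − 4.87 = -3.59; fold change = 2^3.59 = 12.042
CG30293 has the largest |ΔΔCt| = 3.59.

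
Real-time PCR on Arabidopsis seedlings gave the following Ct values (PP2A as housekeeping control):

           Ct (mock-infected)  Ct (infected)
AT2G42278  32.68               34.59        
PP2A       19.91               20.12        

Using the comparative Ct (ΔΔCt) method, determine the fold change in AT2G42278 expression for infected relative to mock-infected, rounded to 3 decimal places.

0.308

ΔCt(mock-infected) = 32.680 − 19.910 = 12.770
ΔCt(infected) = 34.590 − 20.120 = 14.470
ΔΔCt = 14.470 − 12.770 = 1.700
Fold change = 2^(−1.700) = 0.3078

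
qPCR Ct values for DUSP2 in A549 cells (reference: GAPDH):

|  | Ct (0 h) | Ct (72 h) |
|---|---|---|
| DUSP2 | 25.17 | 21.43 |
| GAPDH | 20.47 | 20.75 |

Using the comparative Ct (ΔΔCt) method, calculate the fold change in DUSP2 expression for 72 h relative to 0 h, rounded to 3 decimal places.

ΔCt(0 h) = 25.170 − 20.470 = 4.700
ΔCt(72 h) = 21.430 − 20.750 = 0.680
ΔΔCt = 0.680 − 4.700 = -4.020
Fold change = 2^(−(-4.020)) = 2^4.020 = 16.2234

16.223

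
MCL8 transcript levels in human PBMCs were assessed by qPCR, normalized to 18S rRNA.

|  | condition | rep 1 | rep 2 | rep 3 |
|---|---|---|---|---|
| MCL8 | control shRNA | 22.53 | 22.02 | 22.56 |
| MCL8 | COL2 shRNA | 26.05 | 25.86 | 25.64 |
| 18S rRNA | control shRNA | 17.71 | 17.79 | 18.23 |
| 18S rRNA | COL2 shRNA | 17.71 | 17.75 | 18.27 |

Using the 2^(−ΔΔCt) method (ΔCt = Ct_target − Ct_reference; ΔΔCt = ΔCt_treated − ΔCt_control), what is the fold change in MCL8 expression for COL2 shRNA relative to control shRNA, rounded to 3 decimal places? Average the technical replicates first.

0.090

Mean Ct: MCL8 control shRNA 22.370; MCL8 COL2 shRNA 25.850; 18S rRNA control shRNA 17.910; 18S rRNA COL2 shRNA 17.910
ΔCt(control shRNA) = 22.370 − 17.910 = 4.460
ΔCt(COL2 shRNA) = 25.850 − 17.910 = 7.940
ΔΔCt = 7.940 − 4.460 = 3.480
Fold change = 2^(−3.480) = 0.0896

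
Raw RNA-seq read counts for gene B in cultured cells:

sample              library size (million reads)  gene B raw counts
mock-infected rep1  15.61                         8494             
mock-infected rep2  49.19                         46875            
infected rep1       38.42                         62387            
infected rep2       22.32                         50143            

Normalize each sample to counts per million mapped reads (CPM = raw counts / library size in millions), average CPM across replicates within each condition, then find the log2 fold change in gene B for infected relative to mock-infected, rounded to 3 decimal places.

1.370

CPM(mock-infected rep1) = 8494 / 15.61 = 544.1384
CPM(mock-infected rep2) = 46875 / 49.19 = 952.9376
CPM(infected rep1) = 62387 / 38.42 = 1623.8157
CPM(infected rep2) = 50143 / 22.32 = 2246.5502
mean CPM(mock-infected) = 748.5380; mean CPM(infected) = 1935.1830
Fold change = 1935.1830 / 748.5380 = 2.58528
log2(2.58528) = 1.3703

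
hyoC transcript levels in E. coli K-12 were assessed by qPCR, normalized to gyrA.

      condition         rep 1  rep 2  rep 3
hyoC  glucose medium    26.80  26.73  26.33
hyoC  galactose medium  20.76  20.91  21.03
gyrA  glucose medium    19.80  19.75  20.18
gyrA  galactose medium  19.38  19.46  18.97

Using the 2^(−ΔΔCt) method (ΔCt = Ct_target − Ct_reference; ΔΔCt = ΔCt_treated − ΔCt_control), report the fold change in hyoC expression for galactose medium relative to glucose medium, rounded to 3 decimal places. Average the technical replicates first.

33.825

Mean Ct: hyoC glucose medium 26.620; hyoC galactose medium 20.900; gyrA glucose medium 19.910; gyrA galactose medium 19.270
ΔCt(glucose medium) = 26.620 − 19.910 = 6.710
ΔCt(galactose medium) = 20.900 − 19.270 = 1.630
ΔΔCt = 1.630 − 6.710 = -5.080
Fold change = 2^(−(-5.080)) = 2^5.080 = 33.8246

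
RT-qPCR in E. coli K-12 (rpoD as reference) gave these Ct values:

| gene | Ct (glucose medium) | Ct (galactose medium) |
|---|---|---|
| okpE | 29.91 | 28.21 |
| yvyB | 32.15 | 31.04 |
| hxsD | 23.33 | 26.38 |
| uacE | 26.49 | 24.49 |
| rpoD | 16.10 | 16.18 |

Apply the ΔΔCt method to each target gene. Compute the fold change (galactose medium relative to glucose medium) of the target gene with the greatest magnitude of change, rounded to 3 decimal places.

0.128

okpE: ΔΔCt = (28.21−16.18) − (29.91−16.10) = 12.03 − 13.81 = -1.78; fold change = 2^1.78 = 3.434
yvyB: ΔΔCt = (31.04−16.18) − (32.15−16.10) = 14.86 − 16.05 = -1.19; fold change = 2^1.19 = 2.282
hxsD: ΔΔCt = (26.38−16.18) − (23.33−16.10) = 10.20 − 7.23 = 2.97; fold change = 2^-2.97 = 0.128
uacE: ΔΔCt = (24.49−16.18) − (26.49−16.10) = 8.31 − 10.39 = -2.08; fold change = 2^2.08 = 4.228
hxsD has the largest |ΔΔCt| = 2.97.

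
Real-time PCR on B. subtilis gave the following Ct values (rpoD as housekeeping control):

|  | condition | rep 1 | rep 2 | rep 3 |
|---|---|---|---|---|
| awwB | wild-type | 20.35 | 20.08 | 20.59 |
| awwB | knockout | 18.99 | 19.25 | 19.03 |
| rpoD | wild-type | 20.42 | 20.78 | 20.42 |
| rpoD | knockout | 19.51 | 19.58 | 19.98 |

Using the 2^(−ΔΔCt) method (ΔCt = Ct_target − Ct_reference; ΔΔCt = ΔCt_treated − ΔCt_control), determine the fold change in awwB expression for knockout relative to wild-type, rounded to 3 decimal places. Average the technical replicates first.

1.320

Mean Ct: awwB wild-type 20.340; awwB knockout 19.090; rpoD wild-type 20.540; rpoD knockout 19.690
ΔCt(wild-type) = 20.340 − 20.540 = -0.200
ΔCt(knockout) = 19.090 − 19.690 = -0.600
ΔΔCt = -0.600 − (-0.200) = -0.400
Fold change = 2^(−(-0.400)) = 2^0.400 = 1.3195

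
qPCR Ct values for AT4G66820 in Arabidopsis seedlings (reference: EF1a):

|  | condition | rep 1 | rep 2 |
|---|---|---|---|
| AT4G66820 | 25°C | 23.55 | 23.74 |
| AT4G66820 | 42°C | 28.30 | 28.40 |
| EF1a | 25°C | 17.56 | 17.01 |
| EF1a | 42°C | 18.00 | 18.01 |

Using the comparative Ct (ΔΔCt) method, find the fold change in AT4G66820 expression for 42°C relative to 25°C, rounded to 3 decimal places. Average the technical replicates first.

Mean Ct: AT4G66820 25°C 23.645; AT4G66820 42°C 28.350; EF1a 25°C 17.285; EF1a 42°C 18.005
ΔCt(25°C) = 23.645 − 17.285 = 6.360
ΔCt(42°C) = 28.350 − 18.005 = 10.345
ΔΔCt = 10.345 − 6.360 = 3.985
Fold change = 2^(−3.985) = 0.0632

0.063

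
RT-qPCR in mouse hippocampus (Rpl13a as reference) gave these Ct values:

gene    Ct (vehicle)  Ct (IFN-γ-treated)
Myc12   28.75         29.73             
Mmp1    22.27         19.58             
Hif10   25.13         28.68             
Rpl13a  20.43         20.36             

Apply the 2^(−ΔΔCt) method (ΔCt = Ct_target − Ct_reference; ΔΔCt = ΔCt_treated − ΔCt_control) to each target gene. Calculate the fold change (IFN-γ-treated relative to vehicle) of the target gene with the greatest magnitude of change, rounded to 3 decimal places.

0.081

Myc12: ΔΔCt = (29.73−20.36) − (28.75−20.43) = 9.37 − 8.32 = 1.05; fold change = 2^-1.05 = 0.483
Mmp1: ΔΔCt = (19.58−20.36) − (22.27−20.43) = -0.78 − 1.84 = -2.62; fold change = 2^2.62 = 6.148
Hif10: ΔΔCt = (28.68−20.36) − (25.13−20.43) = 8.32 − 4.70 = 3.62; fold change = 2^-3.62 = 0.081
Hif10 has the largest |ΔΔCt| = 3.62.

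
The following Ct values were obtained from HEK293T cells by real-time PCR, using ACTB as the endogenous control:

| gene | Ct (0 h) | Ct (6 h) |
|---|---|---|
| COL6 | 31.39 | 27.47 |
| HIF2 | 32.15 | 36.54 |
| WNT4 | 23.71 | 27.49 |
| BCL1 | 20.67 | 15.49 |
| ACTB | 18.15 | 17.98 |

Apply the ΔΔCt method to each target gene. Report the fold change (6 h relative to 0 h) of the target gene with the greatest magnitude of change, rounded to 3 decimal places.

32.223

COL6: ΔΔCt = (27.47−17.98) − (31.39−18.15) = 9.49 − 13.24 = -3.75; fold change = 2^3.75 = 13.454
HIF2: ΔΔCt = (36.54−17.98) − (32.15−18.15) = 18.56 − 14.00 = 4.56; fold change = 2^-4.56 = 0.042
WNT4: ΔΔCt = (27.49−17.98) − (23.71−18.15) = 9.51 − 5.56 = 3.95; fold change = 2^-3.95 = 0.065
BCL1: ΔΔCt = (15.49−17.98) − (20.67−18.15) = -2.49 − 2.52 = -5.01; fold change = 2^5.01 = 32.223
BCL1 has the largest |ΔΔCt| = 5.01.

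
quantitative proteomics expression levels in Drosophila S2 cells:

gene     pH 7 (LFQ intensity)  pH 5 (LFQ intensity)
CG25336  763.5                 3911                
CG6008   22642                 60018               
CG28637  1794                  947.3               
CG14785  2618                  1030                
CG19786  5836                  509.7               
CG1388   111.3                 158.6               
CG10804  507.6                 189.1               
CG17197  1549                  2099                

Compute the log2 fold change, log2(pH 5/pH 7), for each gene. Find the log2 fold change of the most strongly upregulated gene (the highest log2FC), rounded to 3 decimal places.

log2(3911/763.5) = 2.357  (CG25336)
log2(60018/22642) = 1.406  (CG6008)
log2(947.3/1794) = -0.921  (CG28637)
log2(1030/2618) = -1.346  (CG14785)
log2(509.7/5836) = -3.517  (CG19786)
log2(158.6/111.3) = 0.511  (CG1388)
log2(189.1/507.6) = -1.425  (CG10804)
log2(2099/1549) = 0.438  (CG17197)
CG25336 is most strongly upregulated.

2.357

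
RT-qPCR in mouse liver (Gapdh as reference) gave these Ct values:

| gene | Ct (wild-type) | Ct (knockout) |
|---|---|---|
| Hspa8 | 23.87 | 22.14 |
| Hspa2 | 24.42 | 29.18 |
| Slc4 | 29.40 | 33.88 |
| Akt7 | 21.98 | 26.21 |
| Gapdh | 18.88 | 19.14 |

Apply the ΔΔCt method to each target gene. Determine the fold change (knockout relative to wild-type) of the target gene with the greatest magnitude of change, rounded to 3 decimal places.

Hspa8: ΔΔCt = (22.14−19.14) − (23.87−18.88) = 3.00 − 4.99 = -1.99; fold change = 2^1.99 = 3.972
Hspa2: ΔΔCt = (29.18−19.14) − (24.42−18.88) = 10.04 − 5.54 = 4.50; fold change = 2^-4.50 = 0.044
Slc4: ΔΔCt = (33.88−19.14) − (29.40−18.88) = 14.74 − 10.52 = 4.22; fold change = 2^-4.22 = 0.054
Akt7: ΔΔCt = (26.21−19.14) − (21.98−18.88) = 7.07 − 3.10 = 3.97; fold change = 2^-3.97 = 0.064
Hspa2 has the largest |ΔΔCt| = 4.50.

0.044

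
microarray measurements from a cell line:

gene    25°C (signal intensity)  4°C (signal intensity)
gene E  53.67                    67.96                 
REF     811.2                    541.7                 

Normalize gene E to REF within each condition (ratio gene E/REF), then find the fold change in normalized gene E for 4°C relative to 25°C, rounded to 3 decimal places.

gene E/REF (25°C) = 53.67 / 811.2 = 0.066161
gene E/REF (4°C) = 67.96 / 541.7 = 0.12546
Fold change = 0.12546 / 0.066161 = 1.8962

1.896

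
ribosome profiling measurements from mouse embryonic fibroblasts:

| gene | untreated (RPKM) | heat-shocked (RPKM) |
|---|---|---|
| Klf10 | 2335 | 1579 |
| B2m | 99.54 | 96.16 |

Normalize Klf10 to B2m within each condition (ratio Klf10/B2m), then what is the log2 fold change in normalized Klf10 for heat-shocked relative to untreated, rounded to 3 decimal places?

Klf10/B2m (untreated) = 2335 / 99.54 = 23.458
Klf10/B2m (heat-shocked) = 1579 / 96.16 = 16.421
Fold change = 16.421 / 23.458 = 0.7000
log2(0.7000) = -0.5146

-0.515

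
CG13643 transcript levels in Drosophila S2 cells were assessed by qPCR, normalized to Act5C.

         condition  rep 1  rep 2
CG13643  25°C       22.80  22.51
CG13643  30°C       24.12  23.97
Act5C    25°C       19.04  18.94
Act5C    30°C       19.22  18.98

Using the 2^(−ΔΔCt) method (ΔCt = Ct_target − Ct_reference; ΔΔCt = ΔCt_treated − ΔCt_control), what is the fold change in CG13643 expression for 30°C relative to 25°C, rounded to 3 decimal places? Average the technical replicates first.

Mean Ct: CG13643 25°C 22.655; CG13643 30°C 24.045; Act5C 25°C 18.990; Act5C 30°C 19.100
ΔCt(25°C) = 22.655 − 18.990 = 3.665
ΔCt(30°C) = 24.045 − 19.100 = 4.945
ΔΔCt = 4.945 − 3.665 = 1.280
Fold change = 2^(−1.280) = 0.4118

0.412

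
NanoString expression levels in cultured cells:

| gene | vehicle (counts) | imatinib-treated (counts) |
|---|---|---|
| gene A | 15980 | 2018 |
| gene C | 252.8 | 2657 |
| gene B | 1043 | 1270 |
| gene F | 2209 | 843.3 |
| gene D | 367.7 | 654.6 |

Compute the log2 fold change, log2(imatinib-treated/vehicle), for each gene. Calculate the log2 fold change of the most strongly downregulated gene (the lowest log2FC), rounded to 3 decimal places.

-2.985

log2(2018/15980) = -2.985  (gene A)
log2(2657/252.8) = 3.394  (gene C)
log2(1270/1043) = 0.284  (gene B)
log2(843.3/2209) = -1.389  (gene F)
log2(654.6/367.7) = 0.832  (gene D)
gene A is most strongly downregulated.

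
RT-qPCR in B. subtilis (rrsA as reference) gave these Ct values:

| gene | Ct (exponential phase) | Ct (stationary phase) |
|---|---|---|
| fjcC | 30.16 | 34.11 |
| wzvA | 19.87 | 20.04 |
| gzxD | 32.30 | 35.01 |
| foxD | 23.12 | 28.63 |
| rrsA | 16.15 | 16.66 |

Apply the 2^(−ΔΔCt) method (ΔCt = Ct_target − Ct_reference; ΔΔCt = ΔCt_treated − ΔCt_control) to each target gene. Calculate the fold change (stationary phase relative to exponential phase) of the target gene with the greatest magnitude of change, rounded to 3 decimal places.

0.031

fjcC: ΔΔCt = (34.11−16.66) − (30.16−16.15) = 17.45 − 14.01 = 3.44; fold change = 2^-3.44 = 0.092
wzvA: ΔΔCt = (20.04−16.66) − (19.87−16.15) = 3.38 − 3.72 = -0.34; fold change = 2^0.34 = 1.266
gzxD: ΔΔCt = (35.01−16.66) − (32.30−16.15) = 18.35 − 16.15 = 2.20; fold change = 2^-2.20 = 0.218
foxD: ΔΔCt = (28.63−16.66) − (23.12−16.15) = 11.97 − 6.97 = 5.00; fold change = 2^-5.00 = 0.031
foxD has the largest |ΔΔCt| = 5.00.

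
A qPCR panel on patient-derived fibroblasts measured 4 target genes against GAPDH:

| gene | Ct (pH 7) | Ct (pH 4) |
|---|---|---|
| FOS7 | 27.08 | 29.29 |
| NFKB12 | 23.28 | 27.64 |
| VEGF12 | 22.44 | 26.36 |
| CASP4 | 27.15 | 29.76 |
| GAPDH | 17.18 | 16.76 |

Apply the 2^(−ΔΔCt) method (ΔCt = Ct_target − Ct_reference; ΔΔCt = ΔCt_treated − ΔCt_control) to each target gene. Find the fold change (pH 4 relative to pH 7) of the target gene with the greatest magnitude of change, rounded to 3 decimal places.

FOS7: ΔΔCt = (29.29−16.76) − (27.08−17.18) = 12.53 − 9.90 = 2.63; fold change = 2^-2.63 = 0.162
NFKB12: ΔΔCt = (27.64−16.76) − (23.28−17.18) = 10.88 − 6.10 = 4.78; fold change = 2^-4.78 = 0.036
VEGF12: ΔΔCt = (26.36−16.76) − (22.44−17.18) = 9.60 − 5.26 = 4.34; fold change = 2^-4.34 = 0.049
CASP4: ΔΔCt = (29.76−16.76) − (27.15−17.18) = 13.00 − 9.97 = 3.03; fold change = 2^-3.03 = 0.122
NFKB12 has the largest |ΔΔCt| = 4.78.

0.036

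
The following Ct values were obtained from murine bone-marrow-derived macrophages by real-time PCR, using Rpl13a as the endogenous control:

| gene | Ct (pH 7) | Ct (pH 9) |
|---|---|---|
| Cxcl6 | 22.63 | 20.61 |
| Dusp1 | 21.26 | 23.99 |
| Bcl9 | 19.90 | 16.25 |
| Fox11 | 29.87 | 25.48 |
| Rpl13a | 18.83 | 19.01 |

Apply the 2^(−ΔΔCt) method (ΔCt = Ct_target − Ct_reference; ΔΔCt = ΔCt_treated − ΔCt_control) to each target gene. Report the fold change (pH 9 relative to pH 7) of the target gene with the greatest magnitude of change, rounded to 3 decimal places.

Cxcl6: ΔΔCt = (20.61−19.01) − (22.63−18.83) = 1.60 − 3.80 = -2.20; fold change = 2^2.20 = 4.595
Dusp1: ΔΔCt = (23.99−19.01) − (21.26−18.83) = 4.98 − 2.43 = 2.55; fold change = 2^-2.55 = 0.171
Bcl9: ΔΔCt = (16.25−19.01) − (19.90−18.83) = -2.76 − 1.07 = -3.83; fold change = 2^3.83 = 14.221
Fox11: ΔΔCt = (25.48−19.01) − (29.87−18.83) = 6.47 − 11.04 = -4.57; fold change = 2^4.57 = 23.752
Fox11 has the largest |ΔΔCt| = 4.57.

23.752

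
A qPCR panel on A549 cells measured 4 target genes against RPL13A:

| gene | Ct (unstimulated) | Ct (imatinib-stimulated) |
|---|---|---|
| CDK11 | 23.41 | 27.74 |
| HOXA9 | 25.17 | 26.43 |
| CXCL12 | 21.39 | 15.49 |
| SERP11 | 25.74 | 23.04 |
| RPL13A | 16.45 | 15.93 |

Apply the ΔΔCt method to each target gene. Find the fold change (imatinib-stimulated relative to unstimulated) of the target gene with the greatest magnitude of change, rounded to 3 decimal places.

41.643

CDK11: ΔΔCt = (27.74−15.93) − (23.41−16.45) = 11.81 − 6.96 = 4.85; fold change = 2^-4.85 = 0.035
HOXA9: ΔΔCt = (26.43−15.93) − (25.17−16.45) = 10.50 − 8.72 = 1.78; fold change = 2^-1.78 = 0.291
CXCL12: ΔΔCt = (15.49−15.93) − (21.39−16.45) = -0.44 − 4.94 = -5.38; fold change = 2^5.38 = 41.643
SERP11: ΔΔCt = (23.04−15.93) − (25.74−16.45) = 7.11 − 9.29 = -2.18; fold change = 2^2.18 = 4.532
CXCL12 has the largest |ΔΔCt| = 5.38.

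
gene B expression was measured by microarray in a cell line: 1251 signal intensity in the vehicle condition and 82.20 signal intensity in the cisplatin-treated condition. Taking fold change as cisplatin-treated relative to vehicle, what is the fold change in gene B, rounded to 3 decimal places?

0.066

Fold change = 82.20 / 1251 = 0.0657
gene B is downregulated.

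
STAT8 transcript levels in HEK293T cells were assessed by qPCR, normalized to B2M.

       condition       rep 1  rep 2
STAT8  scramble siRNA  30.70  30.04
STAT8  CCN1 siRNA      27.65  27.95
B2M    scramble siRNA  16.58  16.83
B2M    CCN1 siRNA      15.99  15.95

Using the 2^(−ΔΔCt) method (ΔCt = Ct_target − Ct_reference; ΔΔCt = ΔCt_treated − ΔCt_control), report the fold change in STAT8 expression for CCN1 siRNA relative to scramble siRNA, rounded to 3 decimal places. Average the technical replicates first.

3.568

Mean Ct: STAT8 scramble siRNA 30.370; STAT8 CCN1 siRNA 27.800; B2M scramble siRNA 16.705; B2M CCN1 siRNA 15.970
ΔCt(scramble siRNA) = 30.370 − 16.705 = 13.665
ΔCt(CCN1 siRNA) = 27.800 − 15.970 = 11.830
ΔΔCt = 11.830 − 13.665 = -1.835
Fold change = 2^(−(-1.835)) = 2^1.835 = 3.5677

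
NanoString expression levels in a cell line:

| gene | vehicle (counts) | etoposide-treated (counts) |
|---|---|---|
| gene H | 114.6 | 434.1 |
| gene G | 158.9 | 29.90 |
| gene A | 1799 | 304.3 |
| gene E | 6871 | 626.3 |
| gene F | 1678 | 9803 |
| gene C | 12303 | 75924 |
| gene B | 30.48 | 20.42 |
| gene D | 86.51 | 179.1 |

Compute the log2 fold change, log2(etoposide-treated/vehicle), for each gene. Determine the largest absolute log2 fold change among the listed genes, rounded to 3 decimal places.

log2(434.1/114.6) = 1.921  (gene H)
log2(29.90/158.9) = -2.410  (gene G)
log2(304.3/1799) = -2.564  (gene A)
log2(626.3/6871) = -3.456  (gene E)
log2(9803/1678) = 2.546  (gene F)
log2(75924/12303) = 2.626  (gene C)
log2(20.42/30.48) = -0.578  (gene B)
log2(179.1/86.51) = 1.050  (gene D)
The largest magnitude belongs to gene E.

3.456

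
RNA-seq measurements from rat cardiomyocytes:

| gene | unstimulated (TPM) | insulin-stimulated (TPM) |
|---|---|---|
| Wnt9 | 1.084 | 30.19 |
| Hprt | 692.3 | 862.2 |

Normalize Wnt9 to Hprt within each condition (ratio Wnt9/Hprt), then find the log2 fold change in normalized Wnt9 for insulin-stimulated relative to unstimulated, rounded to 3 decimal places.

Wnt9/Hprt (unstimulated) = 1.084 / 692.3 = 0.0015658
Wnt9/Hprt (insulin-stimulated) = 30.19 / 862.2 = 0.035015
Fold change = 0.035015 / 0.0015658 = 22.3625
log2(22.3625) = 4.4830

4.483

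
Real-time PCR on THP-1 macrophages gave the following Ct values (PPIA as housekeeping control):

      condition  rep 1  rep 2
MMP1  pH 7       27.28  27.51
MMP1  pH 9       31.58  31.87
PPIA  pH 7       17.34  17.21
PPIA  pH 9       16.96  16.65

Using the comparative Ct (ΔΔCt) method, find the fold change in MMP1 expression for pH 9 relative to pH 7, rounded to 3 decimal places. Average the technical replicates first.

0.036

Mean Ct: MMP1 pH 7 27.395; MMP1 pH 9 31.725; PPIA pH 7 17.275; PPIA pH 9 16.805
ΔCt(pH 7) = 27.395 − 17.275 = 10.120
ΔCt(pH 9) = 31.725 − 16.805 = 14.920
ΔΔCt = 14.920 − 10.120 = 4.800
Fold change = 2^(−4.800) = 0.0359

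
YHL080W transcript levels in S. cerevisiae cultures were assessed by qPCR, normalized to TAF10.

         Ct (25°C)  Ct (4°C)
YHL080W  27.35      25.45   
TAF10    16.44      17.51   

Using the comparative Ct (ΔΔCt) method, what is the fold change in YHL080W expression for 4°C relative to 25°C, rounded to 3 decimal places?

ΔCt(25°C) = 27.350 − 16.440 = 10.910
ΔCt(4°C) = 25.450 − 17.510 = 7.940
ΔΔCt = 7.940 − 10.910 = -2.970
Fold change = 2^(−(-2.970)) = 2^2.970 = 7.8354

7.835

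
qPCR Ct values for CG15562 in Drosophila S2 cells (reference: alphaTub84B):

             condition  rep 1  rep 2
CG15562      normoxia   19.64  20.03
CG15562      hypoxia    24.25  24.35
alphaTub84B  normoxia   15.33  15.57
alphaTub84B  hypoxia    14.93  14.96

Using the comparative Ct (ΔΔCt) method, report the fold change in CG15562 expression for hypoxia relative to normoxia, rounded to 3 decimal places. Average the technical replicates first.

0.032

Mean Ct: CG15562 normoxia 19.835; CG15562 hypoxia 24.300; alphaTub84B normoxia 15.450; alphaTub84B hypoxia 14.945
ΔCt(normoxia) = 19.835 − 15.450 = 4.385
ΔCt(hypoxia) = 24.300 − 14.945 = 9.355
ΔΔCt = 9.355 − 4.385 = 4.970
Fold change = 2^(−4.970) = 0.0319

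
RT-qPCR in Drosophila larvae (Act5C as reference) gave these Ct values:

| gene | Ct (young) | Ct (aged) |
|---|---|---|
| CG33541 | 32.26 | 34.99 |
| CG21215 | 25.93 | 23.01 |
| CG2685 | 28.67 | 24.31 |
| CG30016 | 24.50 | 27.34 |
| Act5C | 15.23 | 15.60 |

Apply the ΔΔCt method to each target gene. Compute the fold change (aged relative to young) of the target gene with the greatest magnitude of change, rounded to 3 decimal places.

CG33541: ΔΔCt = (34.99−15.60) − (32.26−15.23) = 19.39 − 17.03 = 2.36; fold change = 2^-2.36 = 0.195
CG21215: ΔΔCt = (23.01−15.60) − (25.93−15.23) = 7.41 − 10.70 = -3.29; fold change = 2^3.29 = 9.781
CG2685: ΔΔCt = (24.31−15.60) − (28.67−15.23) = 8.71 − 13.44 = -4.73; fold change = 2^4.73 = 26.538
CG30016: ΔΔCt = (27.34−15.60) − (24.50−15.23) = 11.74 − 9.27 = 2.47; fold change = 2^-2.47 = 0.180
CG2685 has the largest |ΔΔCt| = 4.73.

26.538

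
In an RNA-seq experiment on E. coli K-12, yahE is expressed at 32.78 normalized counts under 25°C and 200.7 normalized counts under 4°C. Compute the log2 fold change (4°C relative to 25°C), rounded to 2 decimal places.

2.61

Fold change = 200.7 / 32.78 = 6.1226
log2(6.1226) = 2.614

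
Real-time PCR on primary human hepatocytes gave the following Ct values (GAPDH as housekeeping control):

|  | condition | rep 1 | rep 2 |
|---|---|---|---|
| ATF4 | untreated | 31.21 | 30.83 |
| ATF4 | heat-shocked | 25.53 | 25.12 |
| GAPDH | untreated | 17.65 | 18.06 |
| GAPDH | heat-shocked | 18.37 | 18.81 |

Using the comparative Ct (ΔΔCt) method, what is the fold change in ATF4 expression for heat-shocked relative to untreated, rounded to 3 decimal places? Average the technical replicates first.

Mean Ct: ATF4 untreated 31.020; ATF4 heat-shocked 25.325; GAPDH untreated 17.855; GAPDH heat-shocked 18.590
ΔCt(untreated) = 31.020 − 17.855 = 13.165
ΔCt(heat-shocked) = 25.325 − 18.590 = 6.735
ΔΔCt = 6.735 − 13.165 = -6.430
Fold change = 2^(−(-6.430)) = 2^6.430 = 86.2229

86.223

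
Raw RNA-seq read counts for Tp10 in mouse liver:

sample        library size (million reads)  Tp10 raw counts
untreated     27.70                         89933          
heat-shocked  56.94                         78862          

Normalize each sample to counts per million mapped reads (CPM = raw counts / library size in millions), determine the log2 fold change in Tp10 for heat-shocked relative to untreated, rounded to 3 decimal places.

CPM(untreated) = 89933 / 27.70 = 3246.6787
CPM(heat-shocked) = 78862 / 56.94 = 1385.0018
Fold change = 1385.0018 / 3246.6787 = 0.42659
log2(0.42659) = -1.2291

-1.229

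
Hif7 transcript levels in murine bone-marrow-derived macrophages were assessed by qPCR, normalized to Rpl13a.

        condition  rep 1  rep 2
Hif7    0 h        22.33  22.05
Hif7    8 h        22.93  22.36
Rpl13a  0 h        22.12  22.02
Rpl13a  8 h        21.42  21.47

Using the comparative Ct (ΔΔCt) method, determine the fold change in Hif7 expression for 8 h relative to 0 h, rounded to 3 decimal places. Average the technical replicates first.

0.473

Mean Ct: Hif7 0 h 22.190; Hif7 8 h 22.645; Rpl13a 0 h 22.070; Rpl13a 8 h 21.445
ΔCt(0 h) = 22.190 − 22.070 = 0.120
ΔCt(8 h) = 22.645 − 21.445 = 1.200
ΔΔCt = 1.200 − 0.120 = 1.080
Fold change = 2^(−1.080) = 0.4730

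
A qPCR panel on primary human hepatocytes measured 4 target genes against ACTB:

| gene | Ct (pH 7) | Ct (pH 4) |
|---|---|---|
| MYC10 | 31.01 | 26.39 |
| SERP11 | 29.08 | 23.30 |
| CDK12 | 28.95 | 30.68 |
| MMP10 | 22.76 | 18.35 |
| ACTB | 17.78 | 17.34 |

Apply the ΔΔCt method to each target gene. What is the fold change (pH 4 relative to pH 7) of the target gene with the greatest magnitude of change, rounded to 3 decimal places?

40.504

MYC10: ΔΔCt = (26.39−17.34) − (31.01−17.78) = 9.05 − 13.23 = -4.18; fold change = 2^4.18 = 18.126
SERP11: ΔΔCt = (23.30−17.34) − (29.08−17.78) = 5.96 − 11.30 = -5.34; fold change = 2^5.34 = 40.504
CDK12: ΔΔCt = (30.68−17.34) − (28.95−17.78) = 13.34 − 11.17 = 2.17; fold change = 2^-2.17 = 0.222
MMP10: ΔΔCt = (18.35−17.34) − (22.76−17.78) = 1.01 − 4.98 = -3.97; fold change = 2^3.97 = 15.671
SERP11 has the largest |ΔΔCt| = 5.34.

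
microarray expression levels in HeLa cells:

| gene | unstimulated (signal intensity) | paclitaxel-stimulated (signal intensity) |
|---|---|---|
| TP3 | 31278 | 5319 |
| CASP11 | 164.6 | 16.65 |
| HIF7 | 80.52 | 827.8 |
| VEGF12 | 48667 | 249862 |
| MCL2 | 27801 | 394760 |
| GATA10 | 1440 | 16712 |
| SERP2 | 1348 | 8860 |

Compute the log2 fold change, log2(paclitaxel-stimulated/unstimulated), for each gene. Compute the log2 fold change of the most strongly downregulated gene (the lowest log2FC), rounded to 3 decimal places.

log2(5319/31278) = -2.556  (TP3)
log2(16.65/164.6) = -3.305  (CASP11)
log2(827.8/80.52) = 3.362  (HIF7)
log2(249862/48667) = 2.360  (VEGF12)
log2(394760/27801) = 3.828  (MCL2)
log2(16712/1440) = 3.537  (GATA10)
log2(8860/1348) = 2.716  (SERP2)
CASP11 is most strongly downregulated.

-3.305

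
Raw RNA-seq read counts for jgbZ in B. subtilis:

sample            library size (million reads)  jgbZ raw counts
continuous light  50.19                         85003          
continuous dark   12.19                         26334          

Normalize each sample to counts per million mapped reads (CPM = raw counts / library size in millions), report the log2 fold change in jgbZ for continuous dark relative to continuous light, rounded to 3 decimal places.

0.351

CPM(continuous light) = 85003 / 50.19 = 1693.6242
CPM(continuous dark) = 26334 / 12.19 = 2160.2953
Fold change = 2160.2953 / 1693.6242 = 1.27555
log2(1.27555) = 0.3511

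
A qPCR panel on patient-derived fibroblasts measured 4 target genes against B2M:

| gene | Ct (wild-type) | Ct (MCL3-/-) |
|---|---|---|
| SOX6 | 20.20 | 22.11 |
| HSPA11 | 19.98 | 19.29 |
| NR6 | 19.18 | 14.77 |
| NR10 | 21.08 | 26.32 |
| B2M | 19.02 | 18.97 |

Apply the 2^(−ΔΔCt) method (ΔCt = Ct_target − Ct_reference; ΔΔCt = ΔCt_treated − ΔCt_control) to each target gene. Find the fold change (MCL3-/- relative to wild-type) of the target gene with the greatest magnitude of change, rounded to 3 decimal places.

0.026

SOX6: ΔΔCt = (22.11−18.97) − (20.20−19.02) = 3.14 − 1.18 = 1.96; fold change = 2^-1.96 = 0.257
HSPA11: ΔΔCt = (19.29−18.97) − (19.98−19.02) = 0.32 − 0.96 = -0.64; fold change = 2^0.64 = 1.558
NR6: ΔΔCt = (14.77−18.97) − (19.18−19.02) = -4.20 − 0.16 = -4.36; fold change = 2^4.36 = 20.535
NR10: ΔΔCt = (26.32−18.97) − (21.08−19.02) = 7.35 − 2.06 = 5.29; fold change = 2^-5.29 = 0.026
NR10 has the largest |ΔΔCt| = 5.29.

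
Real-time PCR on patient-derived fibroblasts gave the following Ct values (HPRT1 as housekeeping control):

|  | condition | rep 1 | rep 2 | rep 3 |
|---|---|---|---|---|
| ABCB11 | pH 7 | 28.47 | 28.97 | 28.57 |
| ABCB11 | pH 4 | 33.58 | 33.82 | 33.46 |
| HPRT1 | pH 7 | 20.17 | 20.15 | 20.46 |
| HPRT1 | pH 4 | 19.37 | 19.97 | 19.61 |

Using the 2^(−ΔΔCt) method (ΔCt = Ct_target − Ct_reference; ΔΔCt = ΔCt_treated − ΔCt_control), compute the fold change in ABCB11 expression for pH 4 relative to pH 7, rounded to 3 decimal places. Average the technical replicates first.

Mean Ct: ABCB11 pH 7 28.670; ABCB11 pH 4 33.620; HPRT1 pH 7 20.260; HPRT1 pH 4 19.650
ΔCt(pH 7) = 28.670 − 20.260 = 8.410
ΔCt(pH 4) = 33.620 − 19.650 = 13.970
ΔΔCt = 13.970 − 8.410 = 5.560
Fold change = 2^(−5.560) = 0.0212

0.021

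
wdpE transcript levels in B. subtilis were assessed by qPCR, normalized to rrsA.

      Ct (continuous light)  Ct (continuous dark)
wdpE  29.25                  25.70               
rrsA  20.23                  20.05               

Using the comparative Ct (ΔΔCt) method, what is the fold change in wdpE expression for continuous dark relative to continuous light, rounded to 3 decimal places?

ΔCt(continuous light) = 29.250 − 20.230 = 9.020
ΔCt(continuous dark) = 25.700 − 20.050 = 5.650
ΔΔCt = 5.650 − 9.020 = -3.370
Fold change = 2^(−(-3.370)) = 2^3.370 = 10.3388

10.339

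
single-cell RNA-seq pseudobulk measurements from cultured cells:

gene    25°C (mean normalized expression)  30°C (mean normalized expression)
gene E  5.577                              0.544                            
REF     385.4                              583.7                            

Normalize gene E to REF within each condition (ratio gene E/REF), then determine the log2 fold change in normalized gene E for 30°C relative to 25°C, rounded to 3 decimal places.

gene E/REF (25°C) = 5.577 / 385.4 = 0.014471
gene E/REF (30°C) = 0.544 / 583.7 = 0.00093199
Fold change = 0.00093199 / 0.014471 = 0.0644
log2(0.0644) = -3.9567

-3.957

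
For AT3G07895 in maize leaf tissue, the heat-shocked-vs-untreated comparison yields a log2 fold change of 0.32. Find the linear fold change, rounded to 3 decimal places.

1.248

Fold change = 2^(0.32) = 1.2483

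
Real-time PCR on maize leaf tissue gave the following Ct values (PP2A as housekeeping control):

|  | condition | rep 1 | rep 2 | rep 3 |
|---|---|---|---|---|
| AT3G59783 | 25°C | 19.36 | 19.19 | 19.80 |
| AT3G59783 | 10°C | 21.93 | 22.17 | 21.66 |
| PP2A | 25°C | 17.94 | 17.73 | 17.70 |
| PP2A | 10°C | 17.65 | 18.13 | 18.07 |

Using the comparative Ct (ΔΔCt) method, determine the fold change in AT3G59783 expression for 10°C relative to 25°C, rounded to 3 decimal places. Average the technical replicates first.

Mean Ct: AT3G59783 25°C 19.450; AT3G59783 10°C 21.920; PP2A 25°C 17.790; PP2A 10°C 17.950
ΔCt(25°C) = 19.450 − 17.790 = 1.660
ΔCt(10°C) = 21.920 − 17.950 = 3.970
ΔΔCt = 3.970 − 1.660 = 2.310
Fold change = 2^(−2.310) = 0.2017

0.202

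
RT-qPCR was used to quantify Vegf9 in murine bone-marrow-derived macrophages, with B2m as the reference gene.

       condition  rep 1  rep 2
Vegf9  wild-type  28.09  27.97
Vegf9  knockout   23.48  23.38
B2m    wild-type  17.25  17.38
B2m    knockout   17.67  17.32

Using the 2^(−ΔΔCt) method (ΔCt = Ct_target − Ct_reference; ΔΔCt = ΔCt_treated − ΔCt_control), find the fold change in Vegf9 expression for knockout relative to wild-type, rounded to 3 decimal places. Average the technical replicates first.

Mean Ct: Vegf9 wild-type 28.030; Vegf9 knockout 23.430; B2m wild-type 17.315; B2m knockout 17.495
ΔCt(wild-type) = 28.030 − 17.315 = 10.715
ΔCt(knockout) = 23.430 − 17.495 = 5.935
ΔΔCt = 5.935 − 10.715 = -4.780
Fold change = 2^(−(-4.780)) = 2^4.780 = 27.4741

27.474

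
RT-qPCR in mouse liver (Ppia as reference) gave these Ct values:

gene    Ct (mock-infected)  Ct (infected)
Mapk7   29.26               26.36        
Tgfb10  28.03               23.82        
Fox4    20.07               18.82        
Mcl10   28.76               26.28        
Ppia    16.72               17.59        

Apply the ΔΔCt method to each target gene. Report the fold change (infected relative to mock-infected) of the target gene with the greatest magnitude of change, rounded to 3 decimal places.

33.825

Mapk7: ΔΔCt = (26.36−17.59) − (29.26−16.72) = 8.77 − 12.54 = -3.77; fold change = 2^3.77 = 13.642
Tgfb10: ΔΔCt = (23.82−17.59) − (28.03−16.72) = 6.23 − 11.31 = -5.08; fold change = 2^5.08 = 33.825
Fox4: ΔΔCt = (18.82−17.59) − (20.07−16.72) = 1.23 − 3.35 = -2.12; fold change = 2^2.12 = 4.347
Mcl10: ΔΔCt = (26.28−17.59) − (28.76−16.72) = 8.69 − 12.04 = -3.35; fold change = 2^3.35 = 10.196
Tgfb10 has the largest |ΔΔCt| = 5.08.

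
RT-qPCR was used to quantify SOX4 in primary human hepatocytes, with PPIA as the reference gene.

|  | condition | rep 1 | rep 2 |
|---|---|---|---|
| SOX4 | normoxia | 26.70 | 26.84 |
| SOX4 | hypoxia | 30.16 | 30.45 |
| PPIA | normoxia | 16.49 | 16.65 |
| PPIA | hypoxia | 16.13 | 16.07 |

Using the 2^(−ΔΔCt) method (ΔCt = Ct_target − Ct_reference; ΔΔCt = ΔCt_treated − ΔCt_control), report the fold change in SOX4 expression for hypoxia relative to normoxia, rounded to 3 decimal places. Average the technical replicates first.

Mean Ct: SOX4 normoxia 26.770; SOX4 hypoxia 30.305; PPIA normoxia 16.570; PPIA hypoxia 16.100
ΔCt(normoxia) = 26.770 − 16.570 = 10.200
ΔCt(hypoxia) = 30.305 − 16.100 = 14.205
ΔΔCt = 14.205 − 10.200 = 4.005
Fold change = 2^(−4.005) = 0.0623

0.062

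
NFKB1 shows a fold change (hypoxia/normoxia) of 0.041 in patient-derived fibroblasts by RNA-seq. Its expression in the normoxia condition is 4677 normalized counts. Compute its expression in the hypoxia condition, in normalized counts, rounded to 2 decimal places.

191.76

hypoxia expression = 4677 × 0.041 = 191.76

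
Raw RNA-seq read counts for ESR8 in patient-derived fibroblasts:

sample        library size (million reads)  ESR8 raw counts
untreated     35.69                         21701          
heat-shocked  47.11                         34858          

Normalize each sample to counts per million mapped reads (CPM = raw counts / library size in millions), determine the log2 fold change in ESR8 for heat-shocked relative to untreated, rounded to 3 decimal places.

CPM(untreated) = 21701 / 35.69 = 608.0415
CPM(heat-shocked) = 34858 / 47.11 = 739.9278
Fold change = 739.9278 / 608.0415 = 1.21690
log2(1.21690) = 0.2832

0.283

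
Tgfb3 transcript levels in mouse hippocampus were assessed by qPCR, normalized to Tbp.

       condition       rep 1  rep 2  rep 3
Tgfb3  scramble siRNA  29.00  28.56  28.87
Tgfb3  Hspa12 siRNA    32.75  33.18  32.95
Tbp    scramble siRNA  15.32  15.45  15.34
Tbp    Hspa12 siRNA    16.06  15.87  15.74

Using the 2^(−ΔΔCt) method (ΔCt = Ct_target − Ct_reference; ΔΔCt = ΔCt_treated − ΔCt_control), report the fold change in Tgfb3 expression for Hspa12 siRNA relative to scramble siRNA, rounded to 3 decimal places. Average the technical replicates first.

Mean Ct: Tgfb3 scramble siRNA 28.810; Tgfb3 Hspa12 siRNA 32.960; Tbp scramble siRNA 15.370; Tbp Hspa12 siRNA 15.890
ΔCt(scramble siRNA) = 28.810 − 15.370 = 13.440
ΔCt(Hspa12 siRNA) = 32.960 − 15.890 = 17.070
ΔΔCt = 17.070 − 13.440 = 3.630
Fold change = 2^(−3.630) = 0.0808

0.081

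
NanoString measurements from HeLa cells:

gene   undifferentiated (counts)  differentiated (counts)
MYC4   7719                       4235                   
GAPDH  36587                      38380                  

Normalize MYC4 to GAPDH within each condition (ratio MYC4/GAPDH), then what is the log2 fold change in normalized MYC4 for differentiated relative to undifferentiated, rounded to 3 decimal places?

MYC4/GAPDH (undifferentiated) = 7719 / 36587 = 0.21098
MYC4/GAPDH (differentiated) = 4235 / 38380 = 0.11034
Fold change = 0.11034 / 0.21098 = 0.5230
log2(0.5230) = -0.9351

-0.935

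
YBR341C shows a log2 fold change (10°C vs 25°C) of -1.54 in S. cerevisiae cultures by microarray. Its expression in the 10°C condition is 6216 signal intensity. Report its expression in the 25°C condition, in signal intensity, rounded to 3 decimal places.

Fold change = 2^(-1.54) = 0.3439
25°C expression = 6216 / 0.3439 = 18075.786

18075.786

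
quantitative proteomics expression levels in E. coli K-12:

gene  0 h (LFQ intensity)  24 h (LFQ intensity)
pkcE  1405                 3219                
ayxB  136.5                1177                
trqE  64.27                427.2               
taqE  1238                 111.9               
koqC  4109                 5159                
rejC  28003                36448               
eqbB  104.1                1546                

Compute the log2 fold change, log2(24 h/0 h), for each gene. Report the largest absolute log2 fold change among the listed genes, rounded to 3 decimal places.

3.892

log2(3219/1405) = 1.196  (pkcE)
log2(1177/136.5) = 3.108  (ayxB)
log2(427.2/64.27) = 2.733  (trqE)
log2(111.9/1238) = -3.468  (taqE)
log2(5159/4109) = 0.328  (koqC)
log2(36448/28003) = 0.380  (rejC)
log2(1546/104.1) = 3.892  (eqbB)
The largest magnitude belongs to eqbB.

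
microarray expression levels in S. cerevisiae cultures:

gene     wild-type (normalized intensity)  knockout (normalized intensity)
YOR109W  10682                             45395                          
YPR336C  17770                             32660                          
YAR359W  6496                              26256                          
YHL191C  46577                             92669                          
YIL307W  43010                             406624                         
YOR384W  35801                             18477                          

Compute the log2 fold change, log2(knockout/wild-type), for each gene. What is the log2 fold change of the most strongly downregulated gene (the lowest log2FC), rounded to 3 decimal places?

-0.954

log2(45395/10682) = 2.087  (YOR109W)
log2(32660/17770) = 0.878  (YPR336C)
log2(26256/6496) = 2.015  (YAR359W)
log2(92669/46577) = 0.992  (YHL191C)
log2(406624/43010) = 3.241  (YIL307W)
log2(18477/35801) = -0.954  (YOR384W)
YOR384W is most strongly downregulated.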